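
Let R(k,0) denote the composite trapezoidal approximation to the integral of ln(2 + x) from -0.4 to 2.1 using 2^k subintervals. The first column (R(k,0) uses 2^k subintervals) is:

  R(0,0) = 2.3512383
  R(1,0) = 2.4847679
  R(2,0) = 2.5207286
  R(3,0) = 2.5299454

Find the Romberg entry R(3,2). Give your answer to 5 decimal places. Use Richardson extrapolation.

2.53304

Richardson extrapolation on the trapezoidal column (denominator 4−1=3):
R(2,1) = (4·2.5207286 − 2.4847679) / 3 = 2.5327155
R(3,1) = (4·2.5299454 − 2.5207286) / 3 = 2.5330177
R(3,2) = (16·2.5330177 − 2.5327155) / 15 = 2.5330378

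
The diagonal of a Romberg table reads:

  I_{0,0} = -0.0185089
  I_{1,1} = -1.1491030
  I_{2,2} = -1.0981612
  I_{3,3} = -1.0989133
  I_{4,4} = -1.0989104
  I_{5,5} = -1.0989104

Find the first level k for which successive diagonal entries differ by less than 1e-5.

k = 4

|I_{1,1} − I_{0,0}| = 1.1305941 ≥ 1e-5
|I_{2,2} − I_{1,1}| = 0.0509418 ≥ 1e-5
|I_{3,3} − I_{2,2}| = 0.0007521 ≥ 1e-5
|I_{4,4} − I_{3,3}| = 0.0000029 < 1e-5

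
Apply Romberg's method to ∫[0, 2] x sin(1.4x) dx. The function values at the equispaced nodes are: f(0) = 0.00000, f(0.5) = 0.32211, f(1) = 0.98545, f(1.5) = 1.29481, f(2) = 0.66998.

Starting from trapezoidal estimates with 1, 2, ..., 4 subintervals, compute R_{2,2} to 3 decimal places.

1.517

R_{0,0} (trapezoid, 1 panel, h=2.0000): 0.66998
R_{1,0} (trapezoid, 2 panels, h=1.0000): 1.32044
R_{2,0} (trapezoid, 4 panels, h=0.5000): 1.46868
R_{1,1} = 1.32044 + (1.32044 − 0.66998)/3 = 1.53726
R_{2,1} = 1.46868 + (1.46868 − 1.32044)/3 = 1.51809
R_{2,2} = 1.51809 + (1.51809 − 1.53726)/15 = 1.51681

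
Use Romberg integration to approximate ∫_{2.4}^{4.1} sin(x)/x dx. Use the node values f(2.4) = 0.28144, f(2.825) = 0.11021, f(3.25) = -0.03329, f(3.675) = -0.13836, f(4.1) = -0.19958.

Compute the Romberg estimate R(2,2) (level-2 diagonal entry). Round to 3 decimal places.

-0.014

R(0,0) (trapezoid, 1 panel, h=1.7000): 0.06958
R(1,0) (trapezoid, 2 panels, h=0.8500): 0.00649
R(2,0) (trapezoid, 4 panels, h=0.4250): -0.00872
R(1,1) = 0.00649 + (0.00649 − 0.06958)/3 = -0.01454
R(2,1) = -0.00872 + (-0.00872 − 0.00649)/3 = -0.01379
R(2,2) = -0.01379 + (-0.01379 − (-0.01454))/15 = -0.01374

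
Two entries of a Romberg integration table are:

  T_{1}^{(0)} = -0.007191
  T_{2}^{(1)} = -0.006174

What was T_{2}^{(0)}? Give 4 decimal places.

-0.0064

From T_{2}^{(1)} = (4·T_{2}^{(0)} − T_{1}^{(0)})/3, solve for T_{2}^{(0)}:
4·T_{2}^{(0)} = 3·(-0.006174) + (-0.007191) = -0.025713
T_{2}^{(0)} = -0.006428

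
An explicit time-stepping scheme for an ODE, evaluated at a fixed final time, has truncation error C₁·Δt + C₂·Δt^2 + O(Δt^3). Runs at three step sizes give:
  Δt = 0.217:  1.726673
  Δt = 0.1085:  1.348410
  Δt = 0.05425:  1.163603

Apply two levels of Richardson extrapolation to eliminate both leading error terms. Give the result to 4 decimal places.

First eliminate the Δt term (factor 2^1 = 2):
  B₁ = (2·1.348410 − 1.726673)/1 = 0.970147
  B₂ = (2·1.163603 − 1.348410)/1 = 0.978796
Then eliminate the Δt^2 term (factor 2^2 = 4):
  (4·0.978796 − 0.970147)/3 = 0.981679

0.9817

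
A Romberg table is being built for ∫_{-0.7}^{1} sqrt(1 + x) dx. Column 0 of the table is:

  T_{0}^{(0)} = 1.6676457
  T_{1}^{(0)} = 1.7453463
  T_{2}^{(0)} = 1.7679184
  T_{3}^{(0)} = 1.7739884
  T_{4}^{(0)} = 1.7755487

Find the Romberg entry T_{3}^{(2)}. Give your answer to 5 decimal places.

1.77605

Richardson extrapolation on the trapezoidal column (denominator 4−1=3):
T_{2}^{(1)} = (4·1.7679184 − 1.7453463) / 3 = 1.7754424
T_{3}^{(1)} = (4·1.7739884 − 1.7679184) / 3 = 1.7760117
T_{3}^{(2)} = 1.7760117 + (1.7760117 − 1.7754424)/15 = 1.7760497
(Column j=1 coincides with Simpson's rule on the same nodes.)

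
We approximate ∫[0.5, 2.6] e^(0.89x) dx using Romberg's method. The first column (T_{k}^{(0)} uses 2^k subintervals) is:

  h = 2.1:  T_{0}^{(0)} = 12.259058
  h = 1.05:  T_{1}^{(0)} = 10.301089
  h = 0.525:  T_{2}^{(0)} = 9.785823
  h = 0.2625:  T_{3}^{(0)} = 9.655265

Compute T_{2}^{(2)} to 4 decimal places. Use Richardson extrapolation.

9.6118

Richardson extrapolation on the trapezoidal column (denominator 4−1=3):
T_{1}^{(1)} = (4·10.301089 − 12.259058) / 3 = 9.648433
T_{2}^{(1)} = 9.785823 + (9.785823 − 10.301089)/3 = 9.614068
T_{2}^{(2)} = (16·9.614068 − 9.648433) / 15 = 9.611777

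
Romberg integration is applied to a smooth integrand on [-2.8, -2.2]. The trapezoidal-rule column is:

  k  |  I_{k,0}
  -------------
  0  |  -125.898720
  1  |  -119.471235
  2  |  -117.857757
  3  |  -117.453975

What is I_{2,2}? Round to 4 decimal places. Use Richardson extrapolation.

-117.3193

Richardson extrapolation on the trapezoidal column (denominator 4−1=3):
I_{1,1} = (4·(-119.471235) − (-125.898720)) / 3 = -117.328740
I_{2,1} = (4·(-117.857757) − (-119.471235)) / 3 = -117.319931
I_{2,2} = (16·(-117.319931) − (-117.328740)) / 15 = -117.319344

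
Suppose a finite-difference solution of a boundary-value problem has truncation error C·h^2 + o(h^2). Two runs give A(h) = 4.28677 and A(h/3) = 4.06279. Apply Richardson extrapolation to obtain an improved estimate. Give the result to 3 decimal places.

4.035

Extrapolated value = (9·A(h/3) − A(h)) / (9 − 1)
= (9·4.06279 − 4.28677) / 8
= 32.27834 / 8 = 4.03479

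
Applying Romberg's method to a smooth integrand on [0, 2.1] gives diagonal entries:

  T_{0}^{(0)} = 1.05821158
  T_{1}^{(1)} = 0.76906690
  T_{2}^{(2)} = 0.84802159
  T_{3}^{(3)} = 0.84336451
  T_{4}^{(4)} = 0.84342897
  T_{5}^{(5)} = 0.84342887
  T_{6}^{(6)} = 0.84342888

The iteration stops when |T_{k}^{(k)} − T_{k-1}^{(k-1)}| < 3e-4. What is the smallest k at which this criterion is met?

k = 4

|T_{1}^{(1)} − T_{0}^{(0)}| = 0.28914468 ≥ 3e-4
|T_{2}^{(2)} − T_{1}^{(1)}| = 0.07895469 ≥ 3e-4
|T_{3}^{(3)} − T_{2}^{(2)}| = 0.00465708 ≥ 3e-4
|T_{4}^{(4)} − T_{3}^{(3)}| = 0.00006446 < 3e-4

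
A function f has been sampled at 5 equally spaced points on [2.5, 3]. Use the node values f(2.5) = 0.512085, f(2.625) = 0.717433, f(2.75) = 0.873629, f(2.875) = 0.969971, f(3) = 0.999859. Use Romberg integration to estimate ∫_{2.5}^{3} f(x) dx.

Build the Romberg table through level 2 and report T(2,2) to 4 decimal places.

T(0,0) (trapezoid, 1 panel, h=0.5000): 0.377986
T(1,0) (trapezoid, 2 panels, h=0.2500): 0.407400
T(2,0) (trapezoid, 4 panels, h=0.1250): 0.414626
T(1,1) = 0.407400 + (0.407400 − 0.377986)/3 = 0.417205
T(2,1) = 0.414626 + (0.414626 − 0.407400)/3 = 0.417035
T(2,2) = 0.417035 + (0.417035 − 0.417205)/15 = 0.417024

0.4170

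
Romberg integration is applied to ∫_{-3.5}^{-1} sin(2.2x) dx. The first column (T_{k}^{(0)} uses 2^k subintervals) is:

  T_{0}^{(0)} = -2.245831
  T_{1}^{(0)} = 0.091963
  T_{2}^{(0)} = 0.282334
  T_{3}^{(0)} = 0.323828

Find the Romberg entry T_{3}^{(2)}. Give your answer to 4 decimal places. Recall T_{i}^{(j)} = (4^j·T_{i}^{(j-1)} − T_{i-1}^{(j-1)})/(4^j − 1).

0.3371

T_{2}^{(1)} = 0.282334 + (0.282334 − 0.091963)/3 = 0.345791
T_{3}^{(1)} = (4·0.323828 − 0.282334) / 3 = 0.337659
T_{3}^{(2)} = 0.337659 + (0.337659 − 0.345791)/15 = 0.337117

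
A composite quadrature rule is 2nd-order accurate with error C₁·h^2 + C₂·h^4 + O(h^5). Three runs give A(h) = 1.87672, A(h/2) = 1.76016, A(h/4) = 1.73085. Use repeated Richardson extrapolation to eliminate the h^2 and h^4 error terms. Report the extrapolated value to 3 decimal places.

1.721

First eliminate the h^2 term (factor 2^2 = 4):
  B₁ = (4·1.76016 − 1.87672)/3 = 1.72131
  B₂ = (4·1.73085 − 1.76016)/3 = 1.72108
Then eliminate the h^4 term (factor 2^4 = 16):
  (16·1.72108 − 1.72131)/15 = 1.72106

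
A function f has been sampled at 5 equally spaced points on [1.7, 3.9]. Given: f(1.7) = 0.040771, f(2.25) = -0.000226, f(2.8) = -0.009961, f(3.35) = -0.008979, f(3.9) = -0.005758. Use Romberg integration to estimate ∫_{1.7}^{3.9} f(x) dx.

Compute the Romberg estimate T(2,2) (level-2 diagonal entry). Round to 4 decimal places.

-0.0041

T(0,0) (trapezoid, 1 panel, h=2.2000): 0.038514
T(1,0) (trapezoid, 2 panels, h=1.1000): 0.008300
T(2,0) (trapezoid, 4 panels, h=0.5500): -0.000913
T(1,1) = 0.008300 + (0.008300 − 0.038514)/3 = -0.001771
T(2,1) = -0.000913 + (-0.000913 − 0.008300)/3 = -0.003984
T(2,2) = -0.003984 + (-0.003984 − (-0.001771))/15 = -0.004132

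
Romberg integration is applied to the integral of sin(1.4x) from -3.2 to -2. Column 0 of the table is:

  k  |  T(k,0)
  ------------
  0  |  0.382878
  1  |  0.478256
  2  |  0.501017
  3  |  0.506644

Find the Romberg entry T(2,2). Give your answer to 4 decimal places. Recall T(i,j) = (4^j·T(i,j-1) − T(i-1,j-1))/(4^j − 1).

0.5085

Richardson extrapolation on the trapezoidal column (denominator 4−1=3):
T(1,1) = 0.478256 + (0.478256 − 0.382878)/3 = 0.510049
T(2,1) = (4·0.501017 − 0.478256) / 3 = 0.508604
T(2,2) = 0.508604 + (0.508604 − 0.510049)/15 = 0.508508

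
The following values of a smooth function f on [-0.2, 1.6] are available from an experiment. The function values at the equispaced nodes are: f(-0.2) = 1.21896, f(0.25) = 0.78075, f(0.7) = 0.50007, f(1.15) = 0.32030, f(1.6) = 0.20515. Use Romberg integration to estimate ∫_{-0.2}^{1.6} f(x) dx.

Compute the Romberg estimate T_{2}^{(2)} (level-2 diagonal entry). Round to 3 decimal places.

1.024

T_{0}^{(0)} (trapezoid, 1 panel, h=1.8000): 1.28170
T_{1}^{(0)} (trapezoid, 2 panels, h=0.9000): 1.09091
T_{2}^{(0)} (trapezoid, 4 panels, h=0.4500): 1.04093
T_{1}^{(1)} = 1.09091 + (1.09091 − 1.28170)/3 = 1.02731
T_{2}^{(1)} = 1.04093 + (1.04093 − 1.09091)/3 = 1.02427
T_{2}^{(2)} = 1.02427 + (1.02427 − 1.02731)/15 = 1.02407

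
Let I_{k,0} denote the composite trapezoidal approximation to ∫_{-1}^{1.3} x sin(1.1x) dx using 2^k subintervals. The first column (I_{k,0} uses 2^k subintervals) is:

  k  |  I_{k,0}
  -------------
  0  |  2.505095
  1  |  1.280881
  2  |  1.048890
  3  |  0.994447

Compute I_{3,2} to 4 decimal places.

0.9766

I_{2,1} = (4·1.048890 − 1.280881) / 3 = 0.971560
I_{3,1} = 0.994447 + (0.994447 − 1.048890)/3 = 0.976299
I_{3,2} = (16·0.976299 − 0.971560) / 15 = 0.976615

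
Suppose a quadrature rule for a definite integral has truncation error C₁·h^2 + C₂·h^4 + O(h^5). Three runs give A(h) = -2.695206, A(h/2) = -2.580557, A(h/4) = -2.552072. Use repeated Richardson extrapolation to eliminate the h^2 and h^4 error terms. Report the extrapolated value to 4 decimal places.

First eliminate the h^2 term (factor 2^2 = 4):
  B₁ = (4·(-2.580557) − (-2.695206))/3 = -2.542341
  B₂ = (4·(-2.552072) − (-2.580557))/3 = -2.542577
Then eliminate the h^4 term (factor 2^4 = 16):
  (16·(-2.542577) − (-2.542341))/15 = -2.542593

-2.5426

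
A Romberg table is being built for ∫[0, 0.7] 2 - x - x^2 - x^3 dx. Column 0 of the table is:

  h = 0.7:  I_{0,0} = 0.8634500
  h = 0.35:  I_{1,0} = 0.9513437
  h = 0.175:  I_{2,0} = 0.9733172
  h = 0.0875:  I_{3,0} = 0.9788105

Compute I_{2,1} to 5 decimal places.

0.98064

Richardson extrapolation on the trapezoidal column (denominator 4−1=3):
I_{2,1} = (4·0.9733172 − 0.9513437) / 3 = 0.9806417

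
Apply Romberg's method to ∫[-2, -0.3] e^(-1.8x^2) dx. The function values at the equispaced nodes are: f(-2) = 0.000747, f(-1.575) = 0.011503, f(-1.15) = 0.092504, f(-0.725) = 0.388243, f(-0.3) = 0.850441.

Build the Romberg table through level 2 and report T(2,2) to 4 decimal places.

T(0,0) (trapezoid, 1 panel, h=1.7000): 0.723510
T(1,0) (trapezoid, 2 panels, h=0.8500): 0.440383
T(2,0) (trapezoid, 4 panels, h=0.4250): 0.390084
T(1,1) = 0.440383 + (0.440383 − 0.723510)/3 = 0.346007
T(2,1) = 0.390084 + (0.390084 − 0.440383)/3 = 0.373318
T(2,2) = 0.373318 + (0.373318 − 0.346007)/15 = 0.375139

0.3751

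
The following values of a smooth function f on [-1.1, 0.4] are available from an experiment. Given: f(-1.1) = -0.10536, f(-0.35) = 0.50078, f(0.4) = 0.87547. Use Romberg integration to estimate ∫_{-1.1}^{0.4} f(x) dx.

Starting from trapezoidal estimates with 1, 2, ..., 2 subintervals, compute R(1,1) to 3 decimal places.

R(0,0) (trapezoid, 1 panel, h=1.5000): 0.57758
R(1,0) (trapezoid, 2 panels, h=0.7500): 0.66438
R(1,1) = 0.66438 + (0.66438 − 0.57758)/3 = 0.69331

0.693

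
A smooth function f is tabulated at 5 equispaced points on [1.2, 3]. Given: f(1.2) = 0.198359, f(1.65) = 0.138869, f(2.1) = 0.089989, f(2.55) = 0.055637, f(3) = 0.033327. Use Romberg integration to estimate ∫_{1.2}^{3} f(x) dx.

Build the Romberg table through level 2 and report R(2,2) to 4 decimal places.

R(0,0) (trapezoid, 1 panel, h=1.8000): 0.208517
R(1,0) (trapezoid, 2 panels, h=0.9000): 0.185249
R(2,0) (trapezoid, 4 panels, h=0.4500): 0.180152
R(1,1) = 0.185249 + (0.185249 − 0.208517)/3 = 0.177493
R(2,1) = 0.180152 + (0.180152 − 0.185249)/3 = 0.178453
R(2,2) = 0.178453 + (0.178453 − 0.177493)/15 = 0.178517

0.1785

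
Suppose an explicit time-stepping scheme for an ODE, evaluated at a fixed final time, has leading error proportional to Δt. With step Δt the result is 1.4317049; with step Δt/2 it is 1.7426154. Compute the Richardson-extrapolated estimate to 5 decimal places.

2.05353

Extrapolated value = (2·A(Δt/2) − A(Δt)) / (2 − 1)
= (2·1.7426154 − 1.4317049) / 1
= 2.0535259 / 1 = 2.0535259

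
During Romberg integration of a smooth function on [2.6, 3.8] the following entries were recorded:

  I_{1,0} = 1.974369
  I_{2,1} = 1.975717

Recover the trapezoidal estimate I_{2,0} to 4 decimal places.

1.9754

From I_{2,1} = (4·I_{2,0} − I_{1,0})/3, solve for I_{2,0}:
4·I_{2,0} = 3·1.975717 + 1.974369 = 7.901520
I_{2,0} = 1.975380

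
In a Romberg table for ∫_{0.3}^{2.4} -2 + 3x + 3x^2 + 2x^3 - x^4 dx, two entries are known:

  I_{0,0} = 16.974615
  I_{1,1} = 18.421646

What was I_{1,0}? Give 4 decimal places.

18.0599

From I_{1,1} = (4·I_{1,0} − I_{0,0})/3, solve for I_{1,0}:
4·I_{1,0} = 3·18.421646 + 16.974615 = 72.239553
I_{1,0} = 18.059888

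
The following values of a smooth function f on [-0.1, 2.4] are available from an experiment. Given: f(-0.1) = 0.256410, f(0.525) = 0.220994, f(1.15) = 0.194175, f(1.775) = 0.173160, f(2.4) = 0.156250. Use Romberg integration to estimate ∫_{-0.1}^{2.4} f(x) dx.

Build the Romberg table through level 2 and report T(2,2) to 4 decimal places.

T(0,0) (trapezoid, 1 panel, h=2.5000): 0.515825
T(1,0) (trapezoid, 2 panels, h=1.2500): 0.500631
T(2,0) (trapezoid, 4 panels, h=0.6250): 0.496662
T(1,1) = 0.500631 + (0.500631 − 0.515825)/3 = 0.495566
T(2,1) = 0.496662 + (0.496662 − 0.500631)/3 = 0.495339
T(2,2) = 0.495339 + (0.495339 − 0.495566)/15 = 0.495324

0.4953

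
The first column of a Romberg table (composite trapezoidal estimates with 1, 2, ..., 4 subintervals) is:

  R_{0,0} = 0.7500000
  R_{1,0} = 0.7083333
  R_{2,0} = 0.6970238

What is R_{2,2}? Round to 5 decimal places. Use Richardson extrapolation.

0.69317

Richardson extrapolation on the trapezoidal column (denominator 4−1=3):
R_{1,1} = 0.7083333 + (0.7083333 − 0.7500000)/3 = 0.6944444
R_{2,1} = 0.6970238 + (0.6970238 − 0.7083333)/3 = 0.6932540
R_{2,2} = (16·0.6932540 − 0.6944444) / 15 = 0.6931746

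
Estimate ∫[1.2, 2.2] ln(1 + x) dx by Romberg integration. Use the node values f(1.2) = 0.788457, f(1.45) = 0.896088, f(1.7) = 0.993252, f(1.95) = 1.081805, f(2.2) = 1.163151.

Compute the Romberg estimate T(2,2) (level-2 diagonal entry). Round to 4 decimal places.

T(0,0) (trapezoid, 1 panel, h=1.0000): 0.975804
T(1,0) (trapezoid, 2 panels, h=0.5000): 0.984528
T(2,0) (trapezoid, 4 panels, h=0.2500): 0.986737
T(1,1) = 0.984528 + (0.984528 − 0.975804)/3 = 0.987436
T(2,1) = 0.986737 + (0.986737 − 0.984528)/3 = 0.987473
T(2,2) = 0.987473 + (0.987473 − 0.987436)/15 = 0.987475

0.9875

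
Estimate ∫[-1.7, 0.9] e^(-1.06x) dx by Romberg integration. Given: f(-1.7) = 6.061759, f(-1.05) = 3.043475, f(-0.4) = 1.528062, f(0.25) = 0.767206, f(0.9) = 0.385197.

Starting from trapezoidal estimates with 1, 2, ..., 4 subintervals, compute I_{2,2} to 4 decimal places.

5.3562

I_{0,0} (trapezoid, 1 panel, h=2.6000): 8.381043
I_{1,0} (trapezoid, 2 panels, h=1.3000): 6.177002
I_{2,0} (trapezoid, 4 panels, h=0.6500): 5.565444
I_{1,1} = 6.177002 + (6.177002 − 8.381043)/3 = 5.442322
I_{2,1} = 5.565444 + (5.565444 − 6.177002)/3 = 5.361591
I_{2,2} = 5.361591 + (5.361591 − 5.442322)/15 = 5.356209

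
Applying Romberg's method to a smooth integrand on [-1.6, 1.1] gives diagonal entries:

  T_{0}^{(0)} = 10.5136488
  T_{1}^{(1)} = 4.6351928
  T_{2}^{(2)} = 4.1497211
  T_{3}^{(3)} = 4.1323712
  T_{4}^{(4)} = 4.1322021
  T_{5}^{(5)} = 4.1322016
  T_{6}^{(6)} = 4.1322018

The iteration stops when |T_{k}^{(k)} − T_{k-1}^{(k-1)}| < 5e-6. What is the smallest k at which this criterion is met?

k = 5

|T_{1}^{(1)} − T_{0}^{(0)}| = 5.8784560 ≥ 5e-6
|T_{2}^{(2)} − T_{1}^{(1)}| = 0.4854717 ≥ 5e-6
|T_{3}^{(3)} − T_{2}^{(2)}| = 0.0173499 ≥ 5e-6
|T_{4}^{(4)} − T_{3}^{(3)}| = 0.0001691 ≥ 5e-6
|T_{5}^{(5)} − T_{4}^{(4)}| = 0.0000005 < 5e-6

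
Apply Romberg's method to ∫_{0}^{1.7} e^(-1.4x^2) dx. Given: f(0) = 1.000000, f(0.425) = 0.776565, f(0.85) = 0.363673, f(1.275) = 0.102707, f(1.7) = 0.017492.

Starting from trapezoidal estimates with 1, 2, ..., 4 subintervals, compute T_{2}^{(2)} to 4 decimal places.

0.7484

T_{0}^{(0)} (trapezoid, 1 panel, h=1.7000): 0.864868
T_{1}^{(0)} (trapezoid, 2 panels, h=0.8500): 0.741556
T_{2}^{(0)} (trapezoid, 4 panels, h=0.4250): 0.744469
T_{1}^{(1)} = 0.741556 + (0.741556 − 0.864868)/3 = 0.700452
T_{2}^{(1)} = 0.744469 + (0.744469 − 0.741556)/3 = 0.745440
T_{2}^{(2)} = 0.745440 + (0.745440 − 0.700452)/15 = 0.748439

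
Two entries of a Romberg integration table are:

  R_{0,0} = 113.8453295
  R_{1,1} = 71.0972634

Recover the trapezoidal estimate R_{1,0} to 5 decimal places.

From R_{1,1} = (4·R_{1,0} − R_{0,0})/3, solve for R_{1,0}:
4·R_{1,0} = 3·71.0972634 + 113.8453295 = 327.1371197
R_{1,0} = 81.7842799

81.78428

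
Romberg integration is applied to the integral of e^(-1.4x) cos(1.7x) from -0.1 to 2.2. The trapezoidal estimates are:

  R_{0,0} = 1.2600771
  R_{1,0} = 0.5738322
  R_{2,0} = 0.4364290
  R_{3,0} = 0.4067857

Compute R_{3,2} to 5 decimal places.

Richardson extrapolation on the trapezoidal column (denominator 4−1=3):
R_{2,1} = 0.4364290 + (0.4364290 − 0.5738322)/3 = 0.3906279
R_{3,1} = 0.4067857 + (0.4067857 − 0.4364290)/3 = 0.3969046
R_{3,2} = (16·0.3969046 − 0.3906279) / 15 = 0.3973230

0.39732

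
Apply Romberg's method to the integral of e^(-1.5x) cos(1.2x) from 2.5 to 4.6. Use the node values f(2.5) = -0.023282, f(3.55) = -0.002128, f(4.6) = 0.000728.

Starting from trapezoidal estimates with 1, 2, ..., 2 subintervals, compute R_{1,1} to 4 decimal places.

R_{0,0} (trapezoid, 1 panel, h=2.1000): -0.023682
R_{1,0} (trapezoid, 2 panels, h=1.0500): -0.014075
R_{1,1} = -0.014075 + (-0.014075 − (-0.023682))/3 = -0.010873

-0.0109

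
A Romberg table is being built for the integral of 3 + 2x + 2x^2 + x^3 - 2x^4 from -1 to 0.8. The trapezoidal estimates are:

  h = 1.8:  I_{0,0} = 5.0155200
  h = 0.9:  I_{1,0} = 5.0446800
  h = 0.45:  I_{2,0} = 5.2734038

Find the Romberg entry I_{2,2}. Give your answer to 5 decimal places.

Richardson extrapolation on the trapezoidal column (denominator 4−1=3):
I_{1,1} = (4·5.0446800 − 5.0155200) / 3 = 5.0544000
I_{2,1} = 5.2734038 + (5.2734038 − 5.0446800)/3 = 5.3496451
I_{2,2} = (16·5.3496451 − 5.0544000) / 15 = 5.3693281

5.36933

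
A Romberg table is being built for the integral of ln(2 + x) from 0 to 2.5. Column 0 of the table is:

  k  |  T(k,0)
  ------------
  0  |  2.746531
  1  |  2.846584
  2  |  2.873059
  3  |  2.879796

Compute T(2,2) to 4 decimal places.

2.8820

T(1,1) = (4·2.846584 − 2.746531) / 3 = 2.879935
T(2,1) = 2.873059 + (2.873059 − 2.846584)/3 = 2.881884
T(2,2) = (16·2.881884 − 2.879935) / 15 = 2.882014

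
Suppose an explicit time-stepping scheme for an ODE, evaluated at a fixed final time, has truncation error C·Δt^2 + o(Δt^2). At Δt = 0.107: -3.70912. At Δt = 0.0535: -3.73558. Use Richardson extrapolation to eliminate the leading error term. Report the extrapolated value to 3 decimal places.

Extrapolated value = (4·A(Δt/2) − A(Δt)) / (4 − 1)
= (4·(-3.73558) − (-3.70912)) / 3
= -11.23320 / 3 = -3.74440

-3.744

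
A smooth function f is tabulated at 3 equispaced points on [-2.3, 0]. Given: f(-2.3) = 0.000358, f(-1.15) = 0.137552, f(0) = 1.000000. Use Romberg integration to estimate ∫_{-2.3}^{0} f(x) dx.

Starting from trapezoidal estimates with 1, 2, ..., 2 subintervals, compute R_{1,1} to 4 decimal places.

0.5944

R_{0,0} (trapezoid, 1 panel, h=2.3000): 1.150412
R_{1,0} (trapezoid, 2 panels, h=1.1500): 0.733391
R_{1,1} = 0.733391 + (0.733391 − 1.150412)/3 = 0.594384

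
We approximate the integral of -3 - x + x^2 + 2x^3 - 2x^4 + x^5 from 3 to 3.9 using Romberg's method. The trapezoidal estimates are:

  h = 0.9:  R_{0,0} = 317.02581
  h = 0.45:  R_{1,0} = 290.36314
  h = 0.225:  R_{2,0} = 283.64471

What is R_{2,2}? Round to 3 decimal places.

281.401

R_{1,1} = (4·290.36314 − 317.02581) / 3 = 281.47558
R_{2,1} = 283.64471 + (283.64471 − 290.36314)/3 = 281.40523
R_{2,2} = (16·281.40523 − 281.47558) / 15 = 281.40054
(Column j=1 coincides with Simpson's rule on the same nodes.)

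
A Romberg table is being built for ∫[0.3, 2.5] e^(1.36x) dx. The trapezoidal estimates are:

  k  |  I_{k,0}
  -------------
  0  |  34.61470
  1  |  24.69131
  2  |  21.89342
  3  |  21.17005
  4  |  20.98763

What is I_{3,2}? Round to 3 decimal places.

Richardson extrapolation on the trapezoidal column (denominator 4−1=3):
I_{2,1} = 21.89342 + (21.89342 − 24.69131)/3 = 20.96079
I_{3,1} = 21.17005 + (21.17005 − 21.89342)/3 = 20.92893
I_{3,2} = (16·20.92893 − 20.96079) / 15 = 20.92681
(Column j=1 coincides with Simpson's rule on the same nodes.)

20.927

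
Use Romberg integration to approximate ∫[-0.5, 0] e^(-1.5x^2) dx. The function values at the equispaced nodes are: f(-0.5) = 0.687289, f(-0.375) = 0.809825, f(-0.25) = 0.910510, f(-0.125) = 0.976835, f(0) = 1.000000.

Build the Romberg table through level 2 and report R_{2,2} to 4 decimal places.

0.4439

R_{0,0} (trapezoid, 1 panel, h=0.5000): 0.421822
R_{1,0} (trapezoid, 2 panels, h=0.2500): 0.438539
R_{2,0} (trapezoid, 4 panels, h=0.1250): 0.442602
R_{1,1} = 0.438539 + (0.438539 − 0.421822)/3 = 0.444111
R_{2,1} = 0.442602 + (0.442602 − 0.438539)/3 = 0.443956
R_{2,2} = 0.443956 + (0.443956 − 0.444111)/15 = 0.443946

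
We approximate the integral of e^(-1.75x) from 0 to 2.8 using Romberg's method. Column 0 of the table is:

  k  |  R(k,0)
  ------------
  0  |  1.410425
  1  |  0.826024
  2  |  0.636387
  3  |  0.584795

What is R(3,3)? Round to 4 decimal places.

R(1,1) = (4·0.826024 − 1.410425) / 3 = 0.631224
R(2,1) = (4·0.636387 − 0.826024) / 3 = 0.573175
R(3,1) = 0.584795 + (0.584795 − 0.636387)/3 = 0.567598
R(2,2) = 0.573175 + (0.573175 − 0.631224)/15 = 0.569305
R(3,2) = (16·0.567598 − 0.573175) / 15 = 0.567226
R(3,3) = 0.567226 + (0.567226 − 0.569305)/63 = 0.567193

0.5672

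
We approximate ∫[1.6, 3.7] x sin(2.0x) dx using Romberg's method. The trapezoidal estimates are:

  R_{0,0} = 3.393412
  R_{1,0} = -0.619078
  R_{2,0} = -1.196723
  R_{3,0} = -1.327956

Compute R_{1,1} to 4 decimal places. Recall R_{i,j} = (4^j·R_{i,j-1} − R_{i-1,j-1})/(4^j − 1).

Richardson extrapolation on the trapezoidal column (denominator 4−1=3):
R_{1,1} = (4·(-0.619078) − 3.393412) / 3 = -1.956575

-1.9566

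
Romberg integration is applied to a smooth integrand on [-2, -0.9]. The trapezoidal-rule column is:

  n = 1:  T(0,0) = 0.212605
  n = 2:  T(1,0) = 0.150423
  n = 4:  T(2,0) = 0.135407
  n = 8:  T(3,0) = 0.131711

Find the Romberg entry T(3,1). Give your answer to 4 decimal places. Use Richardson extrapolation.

T(3,1) = (4·0.131711 − 0.135407) / 3 = 0.130479

0.1305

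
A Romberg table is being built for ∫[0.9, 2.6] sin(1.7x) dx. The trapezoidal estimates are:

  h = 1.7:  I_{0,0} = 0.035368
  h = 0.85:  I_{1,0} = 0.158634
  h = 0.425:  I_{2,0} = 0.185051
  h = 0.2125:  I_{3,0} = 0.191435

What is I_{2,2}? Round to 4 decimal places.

0.1935

Richardson extrapolation on the trapezoidal column (denominator 4−1=3):
I_{1,1} = 0.158634 + (0.158634 − 0.035368)/3 = 0.199723
I_{2,1} = 0.185051 + (0.185051 − 0.158634)/3 = 0.193857
I_{2,2} = (16·0.193857 − 0.199723) / 15 = 0.193466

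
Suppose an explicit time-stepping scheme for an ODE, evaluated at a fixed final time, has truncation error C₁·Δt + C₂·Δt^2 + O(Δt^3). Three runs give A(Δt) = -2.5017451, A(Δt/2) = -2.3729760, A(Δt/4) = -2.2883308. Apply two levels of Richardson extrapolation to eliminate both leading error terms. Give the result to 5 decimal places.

-2.19018

First eliminate the Δt term (factor 2^1 = 2):
  B₁ = (2·(-2.3729760) − (-2.5017451))/1 = -2.2442069
  B₂ = (2·(-2.2883308) − (-2.3729760))/1 = -2.2036856
Then eliminate the Δt^2 term (factor 2^2 = 4):
  (4·(-2.2036856) − (-2.2442069))/3 = -2.1901785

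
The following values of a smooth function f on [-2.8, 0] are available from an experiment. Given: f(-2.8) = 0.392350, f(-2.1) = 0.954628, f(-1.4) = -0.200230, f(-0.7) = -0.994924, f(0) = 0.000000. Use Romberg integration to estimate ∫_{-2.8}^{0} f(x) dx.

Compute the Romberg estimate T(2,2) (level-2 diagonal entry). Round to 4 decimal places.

-0.0294

T(0,0) (trapezoid, 1 panel, h=2.8000): 0.549290
T(1,0) (trapezoid, 2 panels, h=1.4000): -0.005677
T(2,0) (trapezoid, 4 panels, h=0.7000): -0.031046
T(1,1) = -0.005677 + (-0.005677 − 0.549290)/3 = -0.190666
T(2,1) = -0.031046 + (-0.031046 − (-0.005677))/3 = -0.039502
T(2,2) = -0.039502 + (-0.039502 − (-0.190666))/15 = -0.029424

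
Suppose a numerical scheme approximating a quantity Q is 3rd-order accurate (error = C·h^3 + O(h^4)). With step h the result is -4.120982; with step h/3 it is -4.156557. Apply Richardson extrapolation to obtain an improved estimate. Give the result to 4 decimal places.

The leading error scales as h^3; refining by a factor of 3 reduces it by 3^3 = 27.
Extrapolated value = (27·A(h/3) − A(h)) / (27 − 1)
= (27·(-4.156557) − (-4.120982)) / 26
= -108.106057 / 26 = -4.157925

-4.1579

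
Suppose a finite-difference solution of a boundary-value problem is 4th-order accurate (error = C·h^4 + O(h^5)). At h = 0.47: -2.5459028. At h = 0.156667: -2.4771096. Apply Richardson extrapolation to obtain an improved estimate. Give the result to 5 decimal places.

Extrapolated value = (81·A(h/3) − A(h)) / (81 − 1)
= (81·(-2.4771096) − (-2.5459028)) / 80
= -198.0999748 / 80 = -2.4762497

-2.47625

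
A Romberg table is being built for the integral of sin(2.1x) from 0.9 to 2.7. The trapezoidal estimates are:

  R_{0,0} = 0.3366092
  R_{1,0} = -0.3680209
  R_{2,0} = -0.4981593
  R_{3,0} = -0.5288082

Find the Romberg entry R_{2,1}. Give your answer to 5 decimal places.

R_{2,1} = (4·(-0.4981593) − (-0.3680209)) / 3 = -0.5415388

-0.54154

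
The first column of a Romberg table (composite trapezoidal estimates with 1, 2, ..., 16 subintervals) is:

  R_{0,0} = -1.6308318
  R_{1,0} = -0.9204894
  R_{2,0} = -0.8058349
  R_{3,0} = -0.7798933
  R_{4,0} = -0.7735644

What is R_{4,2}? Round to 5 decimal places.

-0.77147

R_{3,1} = -0.7798933 + (-0.7798933 − (-0.8058349))/3 = -0.7712461
R_{4,1} = -0.7735644 + (-0.7735644 − (-0.7798933))/3 = -0.7714548
R_{4,2} = (16·(-0.7714548) − (-0.7712461)) / 15 = -0.7714687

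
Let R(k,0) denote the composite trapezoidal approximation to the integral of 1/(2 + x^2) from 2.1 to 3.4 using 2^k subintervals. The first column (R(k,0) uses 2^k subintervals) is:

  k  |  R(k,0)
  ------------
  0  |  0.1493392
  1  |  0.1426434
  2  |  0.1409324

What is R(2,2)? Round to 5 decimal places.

0.14036

Richardson extrapolation on the trapezoidal column (denominator 4−1=3):
R(1,1) = 0.1426434 + (0.1426434 − 0.1493392)/3 = 0.1404115
R(2,1) = (4·0.1409324 − 0.1426434) / 3 = 0.1403621
R(2,2) = 0.1403621 + (0.1403621 − 0.1404115)/15 = 0.1403588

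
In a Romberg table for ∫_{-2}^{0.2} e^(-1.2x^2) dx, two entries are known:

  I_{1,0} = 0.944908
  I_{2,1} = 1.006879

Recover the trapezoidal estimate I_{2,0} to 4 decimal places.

From I_{2,1} = (4·I_{2,0} − I_{1,0})/3, solve for I_{2,0}:
4·I_{2,0} = 3·1.006879 + 0.944908 = 3.965545
I_{2,0} = 0.991386

0.9914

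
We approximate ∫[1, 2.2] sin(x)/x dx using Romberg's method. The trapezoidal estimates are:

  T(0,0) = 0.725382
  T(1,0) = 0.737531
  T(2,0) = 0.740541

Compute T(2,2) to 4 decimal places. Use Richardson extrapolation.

T(1,1) = (4·0.737531 − 0.725382) / 3 = 0.741581
T(2,1) = 0.740541 + (0.740541 − 0.737531)/3 = 0.741544
T(2,2) = (16·0.741544 − 0.741581) / 15 = 0.741542

0.7415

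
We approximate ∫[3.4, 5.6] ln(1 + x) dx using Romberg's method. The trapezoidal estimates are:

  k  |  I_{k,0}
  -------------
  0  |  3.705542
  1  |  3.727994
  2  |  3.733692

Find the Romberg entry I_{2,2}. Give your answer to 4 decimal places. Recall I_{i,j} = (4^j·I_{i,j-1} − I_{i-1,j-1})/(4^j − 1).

3.7356

Richardson extrapolation on the trapezoidal column (denominator 4−1=3):
I_{1,1} = 3.727994 + (3.727994 − 3.705542)/3 = 3.735478
I_{2,1} = 3.733692 + (3.733692 − 3.727994)/3 = 3.735591
I_{2,2} = (16·3.735591 − 3.735478) / 15 = 3.735599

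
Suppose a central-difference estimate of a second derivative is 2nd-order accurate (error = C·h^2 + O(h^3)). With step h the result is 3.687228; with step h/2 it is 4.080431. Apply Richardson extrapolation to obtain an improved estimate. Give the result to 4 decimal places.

Extrapolated value = (4·A(h/2) − A(h)) / (4 − 1)
= (4·4.080431 − 3.687228) / 3
= 12.634496 / 3 = 4.211499

4.2115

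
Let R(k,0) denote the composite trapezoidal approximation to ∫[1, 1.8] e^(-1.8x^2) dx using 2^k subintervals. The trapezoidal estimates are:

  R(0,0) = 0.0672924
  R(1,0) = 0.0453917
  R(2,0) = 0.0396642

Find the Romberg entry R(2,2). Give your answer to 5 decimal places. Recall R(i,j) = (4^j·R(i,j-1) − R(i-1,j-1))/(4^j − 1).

Richardson extrapolation on the trapezoidal column (denominator 4−1=3):
R(1,1) = 0.0453917 + (0.0453917 − 0.0672924)/3 = 0.0380915
R(2,1) = (4·0.0396642 − 0.0453917) / 3 = 0.0377550
R(2,2) = (16·0.0377550 − 0.0380915) / 15 = 0.0377326
(Column j=1 coincides with Simpson's rule on the same nodes.)

0.03773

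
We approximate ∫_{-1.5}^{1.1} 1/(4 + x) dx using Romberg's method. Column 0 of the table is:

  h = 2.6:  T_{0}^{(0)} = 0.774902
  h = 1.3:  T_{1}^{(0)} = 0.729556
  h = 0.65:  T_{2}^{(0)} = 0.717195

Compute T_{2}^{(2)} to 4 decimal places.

Richardson extrapolation on the trapezoidal column (denominator 4−1=3):
T_{1}^{(1)} = (4·0.729556 − 0.774902) / 3 = 0.714441
T_{2}^{(1)} = 0.717195 + (0.717195 − 0.729556)/3 = 0.713075
T_{2}^{(2)} = (16·0.713075 − 0.714441) / 15 = 0.712984

0.7130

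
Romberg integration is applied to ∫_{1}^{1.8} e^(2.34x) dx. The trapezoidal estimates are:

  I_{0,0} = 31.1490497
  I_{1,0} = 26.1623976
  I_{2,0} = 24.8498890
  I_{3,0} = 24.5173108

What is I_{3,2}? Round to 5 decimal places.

I_{2,1} = (4·24.8498890 − 26.1623976) / 3 = 24.4123861
I_{3,1} = (4·24.5173108 − 24.8498890) / 3 = 24.4064514
I_{3,2} = (16·24.4064514 − 24.4123861) / 15 = 24.4060558
(Column j=1 coincides with Simpson's rule on the same nodes.)

24.40606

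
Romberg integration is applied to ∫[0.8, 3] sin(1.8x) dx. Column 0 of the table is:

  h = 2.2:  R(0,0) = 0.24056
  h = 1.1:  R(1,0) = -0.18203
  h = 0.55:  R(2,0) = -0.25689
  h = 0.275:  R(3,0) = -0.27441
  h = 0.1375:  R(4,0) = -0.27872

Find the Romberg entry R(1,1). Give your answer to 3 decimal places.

-0.323

Richardson extrapolation on the trapezoidal column (denominator 4−1=3):
R(1,1) = -0.18203 + (-0.18203 − 0.24056)/3 = -0.32289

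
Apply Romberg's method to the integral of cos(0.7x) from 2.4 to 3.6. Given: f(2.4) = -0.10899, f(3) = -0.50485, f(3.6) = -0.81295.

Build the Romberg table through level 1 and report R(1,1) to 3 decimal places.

R(0,0) (trapezoid, 1 panel, h=1.2000): -0.55316
R(1,0) (trapezoid, 2 panels, h=0.6000): -0.57949
R(1,1) = -0.57949 + (-0.57949 − (-0.55316))/3 = -0.58827

-0.588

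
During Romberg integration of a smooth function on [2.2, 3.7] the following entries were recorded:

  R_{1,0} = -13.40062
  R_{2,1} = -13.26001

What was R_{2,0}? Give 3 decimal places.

From R_{2,1} = (4·R_{2,0} − R_{1,0})/3, solve for R_{2,0}:
4·R_{2,0} = 3·(-13.26001) + (-13.40062) = -53.18065
R_{2,0} = -13.29516

-13.295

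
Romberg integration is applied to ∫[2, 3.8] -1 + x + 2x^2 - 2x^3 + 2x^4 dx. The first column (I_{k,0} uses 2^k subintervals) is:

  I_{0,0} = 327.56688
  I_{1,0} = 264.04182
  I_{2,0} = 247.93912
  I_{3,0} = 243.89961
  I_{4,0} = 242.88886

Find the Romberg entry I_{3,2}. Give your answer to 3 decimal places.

Richardson extrapolation on the trapezoidal column (denominator 4−1=3):
I_{2,1} = (4·247.93912 − 264.04182) / 3 = 242.57155
I_{3,1} = (4·243.89961 − 247.93912) / 3 = 242.55311
I_{3,2} = (16·242.55311 − 242.57155) / 15 = 242.55188
(Column j=1 coincides with Simpson's rule on the same nodes.)

242.552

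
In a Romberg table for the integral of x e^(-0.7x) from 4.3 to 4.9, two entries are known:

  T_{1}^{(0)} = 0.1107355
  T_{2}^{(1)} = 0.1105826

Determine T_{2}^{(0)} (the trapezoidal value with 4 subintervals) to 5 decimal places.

From T_{2}^{(1)} = (4·T_{2}^{(0)} − T_{1}^{(0)})/3, solve for T_{2}^{(0)}:
4·T_{2}^{(0)} = 3·0.1105826 + 0.1107355 = 0.4424833
T_{2}^{(0)} = 0.1106208

0.11062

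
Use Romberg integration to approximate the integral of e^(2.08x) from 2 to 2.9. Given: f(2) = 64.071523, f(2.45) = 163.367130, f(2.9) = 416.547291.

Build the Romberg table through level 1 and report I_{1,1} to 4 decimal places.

170.1131

I_{0,0} (trapezoid, 1 panel, h=0.9000): 216.278466
I_{1,0} (trapezoid, 2 panels, h=0.4500): 181.654442
I_{1,1} = 181.654442 + (181.654442 − 216.278466)/3 = 170.113101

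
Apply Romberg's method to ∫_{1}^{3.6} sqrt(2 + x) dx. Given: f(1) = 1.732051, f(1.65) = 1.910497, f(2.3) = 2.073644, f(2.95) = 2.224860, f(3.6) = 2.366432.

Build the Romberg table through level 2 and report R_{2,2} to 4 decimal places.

R_{0,0} (trapezoid, 1 panel, h=2.6000): 5.328028
R_{1,0} (trapezoid, 2 panels, h=1.3000): 5.359751
R_{2,0} (trapezoid, 4 panels, h=0.6500): 5.367858
R_{1,1} = 5.359751 + (5.359751 − 5.328028)/3 = 5.370325
R_{2,1} = 5.367858 + (5.367858 − 5.359751)/3 = 5.370560
R_{2,2} = 5.370560 + (5.370560 − 5.370325)/15 = 5.370576

5.3706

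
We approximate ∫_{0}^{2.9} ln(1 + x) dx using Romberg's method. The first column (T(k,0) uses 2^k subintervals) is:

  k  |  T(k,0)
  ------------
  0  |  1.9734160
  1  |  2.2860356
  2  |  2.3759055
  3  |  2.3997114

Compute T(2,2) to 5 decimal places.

Richardson extrapolation on the trapezoidal column (denominator 4−1=3):
T(1,1) = 2.2860356 + (2.2860356 − 1.9734160)/3 = 2.3902421
T(2,1) = (4·2.3759055 − 2.2860356) / 3 = 2.4058621
T(2,2) = 2.4058621 + (2.4058621 − 2.3902421)/15 = 2.4069034

2.40690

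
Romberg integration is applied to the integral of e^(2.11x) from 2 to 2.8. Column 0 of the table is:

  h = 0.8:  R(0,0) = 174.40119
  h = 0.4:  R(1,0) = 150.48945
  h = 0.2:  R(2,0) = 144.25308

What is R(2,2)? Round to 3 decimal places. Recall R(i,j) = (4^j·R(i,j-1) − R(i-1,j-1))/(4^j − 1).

Richardson extrapolation on the trapezoidal column (denominator 4−1=3):
R(1,1) = (4·150.48945 − 174.40119) / 3 = 142.51887
R(2,1) = (4·144.25308 − 150.48945) / 3 = 142.17429
R(2,2) = 142.17429 + (142.17429 − 142.51887)/15 = 142.15132

142.151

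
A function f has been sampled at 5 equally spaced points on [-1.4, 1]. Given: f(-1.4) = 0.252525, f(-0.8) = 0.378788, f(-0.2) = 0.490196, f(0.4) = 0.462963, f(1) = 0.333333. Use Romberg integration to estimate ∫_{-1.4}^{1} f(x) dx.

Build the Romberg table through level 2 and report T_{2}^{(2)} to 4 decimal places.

0.9845

T_{0}^{(0)} (trapezoid, 1 panel, h=2.4000): 0.703030
T_{1}^{(0)} (trapezoid, 2 panels, h=1.2000): 0.939750
T_{2}^{(0)} (trapezoid, 4 panels, h=0.6000): 0.974926
T_{1}^{(1)} = 0.939750 + (0.939750 − 0.703030)/3 = 1.018657
T_{2}^{(1)} = 0.974926 + (0.974926 − 0.939750)/3 = 0.986651
T_{2}^{(2)} = 0.986651 + (0.986651 − 1.018657)/15 = 0.984517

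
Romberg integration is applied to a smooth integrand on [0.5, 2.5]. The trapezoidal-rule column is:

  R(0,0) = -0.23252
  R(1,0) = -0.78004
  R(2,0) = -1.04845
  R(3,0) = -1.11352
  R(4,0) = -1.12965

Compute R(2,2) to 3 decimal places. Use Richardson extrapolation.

-1.150

Richardson extrapolation on the trapezoidal column (denominator 4−1=3):
R(1,1) = -0.78004 + (-0.78004 − (-0.23252))/3 = -0.96255
R(2,1) = (4·(-1.04845) − (-0.78004)) / 3 = -1.13792
R(2,2) = (16·(-1.13792) − (-0.96255)) / 15 = -1.14961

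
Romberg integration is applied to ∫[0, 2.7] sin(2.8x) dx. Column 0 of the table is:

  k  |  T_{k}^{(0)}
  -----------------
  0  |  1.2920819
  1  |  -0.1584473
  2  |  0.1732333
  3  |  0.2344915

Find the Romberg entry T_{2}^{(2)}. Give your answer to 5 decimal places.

T_{1}^{(1)} = (4·(-0.1584473) − 1.2920819) / 3 = -0.6419570
T_{2}^{(1)} = 0.1732333 + (0.1732333 − (-0.1584473))/3 = 0.2837935
T_{2}^{(2)} = 0.2837935 + (0.2837935 − (-0.6419570))/15 = 0.3455102

0.34551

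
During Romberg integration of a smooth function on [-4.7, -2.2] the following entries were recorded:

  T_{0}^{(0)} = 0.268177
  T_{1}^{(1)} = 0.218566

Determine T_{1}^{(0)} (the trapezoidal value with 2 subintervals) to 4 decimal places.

From T_{1}^{(1)} = (4·T_{1}^{(0)} − T_{0}^{(0)})/3, solve for T_{1}^{(0)}:
4·T_{1}^{(0)} = 3·0.218566 + 0.268177 = 0.923875
T_{1}^{(0)} = 0.230969

0.2310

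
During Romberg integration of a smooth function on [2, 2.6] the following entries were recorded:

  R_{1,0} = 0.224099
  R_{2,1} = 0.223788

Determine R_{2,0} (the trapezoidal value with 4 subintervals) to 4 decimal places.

From R_{2,1} = (4·R_{2,0} − R_{1,0})/3, solve for R_{2,0}:
4·R_{2,0} = 3·0.223788 + 0.224099 = 0.895463
R_{2,0} = 0.223866

0.2239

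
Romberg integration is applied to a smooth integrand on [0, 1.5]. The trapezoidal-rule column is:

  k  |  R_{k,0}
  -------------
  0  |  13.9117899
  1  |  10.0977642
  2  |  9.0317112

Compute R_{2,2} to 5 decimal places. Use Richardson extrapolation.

8.66636

R_{1,1} = (4·10.0977642 − 13.9117899) / 3 = 8.8264223
R_{2,1} = (4·9.0317112 − 10.0977642) / 3 = 8.6763602
R_{2,2} = 8.6763602 + (8.6763602 − 8.8264223)/15 = 8.6663561
(Column j=1 coincides with Simpson's rule on the same nodes.)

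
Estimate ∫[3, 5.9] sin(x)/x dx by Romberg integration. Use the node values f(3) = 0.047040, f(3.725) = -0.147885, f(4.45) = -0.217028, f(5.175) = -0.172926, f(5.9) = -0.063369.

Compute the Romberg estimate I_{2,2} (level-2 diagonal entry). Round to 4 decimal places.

I_{0,0} (trapezoid, 1 panel, h=2.9000): -0.023677
I_{1,0} (trapezoid, 2 panels, h=1.4500): -0.326529
I_{2,0} (trapezoid, 4 panels, h=0.7250): -0.395853
I_{1,1} = -0.326529 + (-0.326529 − (-0.023677))/3 = -0.427480
I_{2,1} = -0.395853 + (-0.395853 − (-0.326529))/3 = -0.418961
I_{2,2} = -0.418961 + (-0.418961 − (-0.427480))/15 = -0.418393

-0.4184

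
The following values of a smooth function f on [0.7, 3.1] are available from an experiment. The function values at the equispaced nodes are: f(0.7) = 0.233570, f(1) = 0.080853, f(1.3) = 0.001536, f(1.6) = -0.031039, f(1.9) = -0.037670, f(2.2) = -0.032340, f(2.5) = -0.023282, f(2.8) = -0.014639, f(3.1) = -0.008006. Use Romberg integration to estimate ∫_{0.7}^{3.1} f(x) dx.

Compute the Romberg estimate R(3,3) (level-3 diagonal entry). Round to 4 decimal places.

R(0,0) (trapezoid, 1 panel, h=2.4000): 0.270677
R(1,0) (trapezoid, 2 panels, h=1.2000): 0.090134
R(2,0) (trapezoid, 4 panels, h=0.6000): 0.032020
R(3,0) (trapezoid, 8 panels, h=0.3000): 0.016860
R(1,1) = 0.090134 + (0.090134 − 0.270677)/3 = 0.029953
R(2,1) = 0.032020 + (0.032020 − 0.090134)/3 = 0.012649
R(3,1) = 0.016860 + (0.016860 − 0.032020)/3 = 0.011807
R(2,2) = 0.012649 + (0.012649 − 0.029953)/15 = 0.011495
R(3,2) = 0.011807 + (0.011807 − 0.012649)/15 = 0.011751
R(3,3) = 0.011751 + (0.011751 − 0.011495)/63 = 0.011755

0.0118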